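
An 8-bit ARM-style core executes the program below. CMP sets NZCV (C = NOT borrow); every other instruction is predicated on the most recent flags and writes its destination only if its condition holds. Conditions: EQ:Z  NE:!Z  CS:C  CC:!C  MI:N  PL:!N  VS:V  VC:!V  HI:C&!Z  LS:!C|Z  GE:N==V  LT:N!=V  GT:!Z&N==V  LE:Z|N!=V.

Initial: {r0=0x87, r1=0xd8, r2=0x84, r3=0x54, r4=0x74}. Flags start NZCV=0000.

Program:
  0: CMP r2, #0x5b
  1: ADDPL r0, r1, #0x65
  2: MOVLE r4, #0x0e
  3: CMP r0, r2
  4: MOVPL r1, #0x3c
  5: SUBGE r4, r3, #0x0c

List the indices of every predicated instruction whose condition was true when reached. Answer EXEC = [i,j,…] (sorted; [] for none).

EXEC = [1,2,5]

[0] flags=0011 → (cmp)
[1] flags=0011 PL?T → r0=0x3d
[2] flags=0011 LE?T → r4=0x0e
[3] flags=1001 → (cmp)
[4] flags=1001 PL?F → skip
[5] flags=1001 GE?T → r4=0x48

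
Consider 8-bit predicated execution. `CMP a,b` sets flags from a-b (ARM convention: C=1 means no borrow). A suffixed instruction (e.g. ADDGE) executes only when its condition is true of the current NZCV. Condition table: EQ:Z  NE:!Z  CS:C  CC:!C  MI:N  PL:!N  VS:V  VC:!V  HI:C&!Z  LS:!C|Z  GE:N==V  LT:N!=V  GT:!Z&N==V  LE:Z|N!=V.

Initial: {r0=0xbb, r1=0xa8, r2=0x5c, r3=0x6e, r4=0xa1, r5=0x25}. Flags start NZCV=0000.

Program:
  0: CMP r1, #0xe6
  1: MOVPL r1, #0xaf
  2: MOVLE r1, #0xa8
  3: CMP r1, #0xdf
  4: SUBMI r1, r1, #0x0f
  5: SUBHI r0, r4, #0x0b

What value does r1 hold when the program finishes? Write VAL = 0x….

0: ✓ CMP  NZCV=1000
1: · MOVPL
2: ✓ MOVLE  r1←0xa8
3: ✓ CMP  NZCV=1000
4: ✓ SUBMI  r1←0x99
5: · SUBHI

VAL = 0x99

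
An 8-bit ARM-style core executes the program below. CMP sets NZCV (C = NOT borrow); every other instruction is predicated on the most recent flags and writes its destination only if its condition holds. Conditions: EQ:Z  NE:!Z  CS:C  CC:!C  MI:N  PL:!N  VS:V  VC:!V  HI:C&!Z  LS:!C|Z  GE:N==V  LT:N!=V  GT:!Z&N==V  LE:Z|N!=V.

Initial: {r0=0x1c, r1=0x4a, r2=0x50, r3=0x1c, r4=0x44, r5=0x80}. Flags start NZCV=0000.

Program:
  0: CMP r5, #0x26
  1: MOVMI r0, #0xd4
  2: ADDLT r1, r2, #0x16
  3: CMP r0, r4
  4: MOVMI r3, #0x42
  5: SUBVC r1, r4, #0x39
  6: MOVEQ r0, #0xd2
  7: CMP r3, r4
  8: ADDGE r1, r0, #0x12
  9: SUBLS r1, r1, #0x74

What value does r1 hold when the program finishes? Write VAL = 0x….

VAL = 0x97

[0] flags=0011 → (cmp)
[1] flags=0011 MI?F → skip
[2] flags=0011 LT?T → r1=0x66
[3] flags=1000 → (cmp)
[4] flags=1000 MI?T → r3=0x42
[5] flags=1000 VC?T → r1=0x0b
[6] flags=1000 EQ?F → skip
[7] flags=1000 → (cmp)
[8] flags=1000 GE?F → skip
[9] flags=1000 LS?T → r1=0x97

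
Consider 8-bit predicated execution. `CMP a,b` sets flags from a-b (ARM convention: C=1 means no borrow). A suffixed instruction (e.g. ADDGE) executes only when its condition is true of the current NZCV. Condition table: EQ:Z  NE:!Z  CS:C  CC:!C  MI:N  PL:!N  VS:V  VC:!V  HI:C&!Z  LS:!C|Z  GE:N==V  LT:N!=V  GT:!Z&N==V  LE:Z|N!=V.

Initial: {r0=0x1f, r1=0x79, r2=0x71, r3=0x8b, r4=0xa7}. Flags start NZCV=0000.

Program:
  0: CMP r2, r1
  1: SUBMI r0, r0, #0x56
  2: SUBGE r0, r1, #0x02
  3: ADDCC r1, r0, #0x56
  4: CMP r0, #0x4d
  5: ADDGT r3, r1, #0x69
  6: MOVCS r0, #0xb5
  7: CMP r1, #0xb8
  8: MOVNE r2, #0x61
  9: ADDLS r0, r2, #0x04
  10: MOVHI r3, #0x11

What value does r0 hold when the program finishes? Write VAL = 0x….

VAL = 0x65

0: ✓ CMP  NZCV=1000
1: ✓ SUBMI  r0←0xc9
2: · SUBGE
3: ✓ ADDCC  r1←0x1f
4: ✓ CMP  NZCV=0011
5: · ADDGT
6: ✓ MOVCS  r0←0xb5
7: ✓ CMP  NZCV=0000
8: ✓ MOVNE  r2←0x61
9: ✓ ADDLS  r0←0x65
10: · MOVHI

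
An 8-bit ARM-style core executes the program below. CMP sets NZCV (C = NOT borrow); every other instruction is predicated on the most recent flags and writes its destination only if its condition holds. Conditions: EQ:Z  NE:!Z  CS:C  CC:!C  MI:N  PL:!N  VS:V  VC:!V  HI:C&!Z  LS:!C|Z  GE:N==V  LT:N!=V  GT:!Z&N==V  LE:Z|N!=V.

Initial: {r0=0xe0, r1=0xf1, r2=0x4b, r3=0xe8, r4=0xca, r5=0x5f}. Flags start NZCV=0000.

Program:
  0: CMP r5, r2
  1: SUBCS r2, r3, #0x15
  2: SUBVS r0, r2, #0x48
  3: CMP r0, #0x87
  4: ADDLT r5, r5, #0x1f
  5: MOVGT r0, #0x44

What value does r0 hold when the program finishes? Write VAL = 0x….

0: ✓ CMP  NZCV=0010
1: ✓ SUBCS  r2←0xd3
2: · SUBVS
3: ✓ CMP  NZCV=0010
4: · ADDLT
5: ✓ MOVGT  r0←0x44

VAL = 0x44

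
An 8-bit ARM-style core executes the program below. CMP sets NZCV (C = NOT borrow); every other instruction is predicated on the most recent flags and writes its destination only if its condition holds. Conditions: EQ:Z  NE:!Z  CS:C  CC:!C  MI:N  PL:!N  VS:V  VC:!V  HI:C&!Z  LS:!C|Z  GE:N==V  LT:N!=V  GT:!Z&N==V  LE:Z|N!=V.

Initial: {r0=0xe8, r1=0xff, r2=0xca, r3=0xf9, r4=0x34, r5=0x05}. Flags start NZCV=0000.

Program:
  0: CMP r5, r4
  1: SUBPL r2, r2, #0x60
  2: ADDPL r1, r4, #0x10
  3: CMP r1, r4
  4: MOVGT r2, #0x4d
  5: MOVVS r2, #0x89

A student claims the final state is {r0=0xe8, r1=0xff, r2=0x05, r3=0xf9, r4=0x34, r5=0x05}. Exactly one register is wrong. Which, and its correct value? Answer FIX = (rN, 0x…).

[0] flags=1000 → (cmp)
[1] flags=1000 PL?F → skip
[2] flags=1000 PL?F → skip
[3] flags=1010 → (cmp)
[4] flags=1010 GT?F → skip
[5] flags=1010 VS?F → skip

FIX = (r2, 0xca)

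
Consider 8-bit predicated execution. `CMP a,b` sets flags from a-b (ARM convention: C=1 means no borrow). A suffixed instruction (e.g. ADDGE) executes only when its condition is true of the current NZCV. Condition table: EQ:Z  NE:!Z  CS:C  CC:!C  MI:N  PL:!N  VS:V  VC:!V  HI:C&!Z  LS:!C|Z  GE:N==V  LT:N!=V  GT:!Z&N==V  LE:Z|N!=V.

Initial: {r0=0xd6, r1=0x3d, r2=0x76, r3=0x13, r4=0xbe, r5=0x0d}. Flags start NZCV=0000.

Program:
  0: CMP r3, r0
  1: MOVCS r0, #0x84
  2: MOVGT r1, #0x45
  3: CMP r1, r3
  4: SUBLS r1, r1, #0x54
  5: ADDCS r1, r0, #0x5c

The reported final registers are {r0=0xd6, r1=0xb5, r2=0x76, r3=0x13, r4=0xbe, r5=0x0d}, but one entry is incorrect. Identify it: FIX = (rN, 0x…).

[0] flags=0000 → (cmp)
[1] flags=0000 CS?F → skip
[2] flags=0000 GT?T → r1=0x45
[3] flags=0010 → (cmp)
[4] flags=0010 LS?F → skip
[5] flags=0010 CS?T → r1=0x32

FIX = (r1, 0x32)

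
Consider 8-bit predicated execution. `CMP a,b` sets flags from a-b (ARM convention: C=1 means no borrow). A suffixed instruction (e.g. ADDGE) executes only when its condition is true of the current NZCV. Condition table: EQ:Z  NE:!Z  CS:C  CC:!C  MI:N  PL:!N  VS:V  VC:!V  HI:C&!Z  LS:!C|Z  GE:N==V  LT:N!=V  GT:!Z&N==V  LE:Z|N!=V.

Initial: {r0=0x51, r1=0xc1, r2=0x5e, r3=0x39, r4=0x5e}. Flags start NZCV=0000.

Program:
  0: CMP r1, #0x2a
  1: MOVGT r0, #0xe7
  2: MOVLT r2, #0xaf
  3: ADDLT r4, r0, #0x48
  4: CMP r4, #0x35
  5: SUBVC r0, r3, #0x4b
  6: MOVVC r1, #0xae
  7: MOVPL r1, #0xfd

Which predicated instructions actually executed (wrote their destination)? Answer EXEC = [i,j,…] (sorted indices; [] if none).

EXEC = [2,3,7]

0: ✓ CMP  NZCV=1010
1: · MOVGT
2: ✓ MOVLT  r2←0xaf
3: ✓ ADDLT  r4←0x99
4: ✓ CMP  NZCV=0011
5: · SUBVC
6: · MOVVC
7: ✓ MOVPL  r1←0xfd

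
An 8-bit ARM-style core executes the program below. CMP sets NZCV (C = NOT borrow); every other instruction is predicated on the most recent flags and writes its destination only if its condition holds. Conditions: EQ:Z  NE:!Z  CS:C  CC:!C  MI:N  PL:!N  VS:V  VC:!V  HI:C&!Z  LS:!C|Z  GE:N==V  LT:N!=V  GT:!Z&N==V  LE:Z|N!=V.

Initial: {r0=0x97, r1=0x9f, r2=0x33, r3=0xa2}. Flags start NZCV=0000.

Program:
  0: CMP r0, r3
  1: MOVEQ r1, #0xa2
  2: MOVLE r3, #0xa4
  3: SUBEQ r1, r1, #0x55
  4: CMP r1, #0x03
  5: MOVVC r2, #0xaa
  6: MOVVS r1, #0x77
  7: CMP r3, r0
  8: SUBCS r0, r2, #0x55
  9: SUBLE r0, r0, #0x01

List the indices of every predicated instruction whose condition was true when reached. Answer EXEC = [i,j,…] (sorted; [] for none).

EXEC = [2,5,8]

0: ✓ CMP  NZCV=1000
1: · MOVEQ
2: ✓ MOVLE  r3←0xa4
3: · SUBEQ
4: ✓ CMP  NZCV=1010
5: ✓ MOVVC  r2←0xaa
6: · MOVVS
7: ✓ CMP  NZCV=0010
8: ✓ SUBCS  r0←0x55
9: · SUBLE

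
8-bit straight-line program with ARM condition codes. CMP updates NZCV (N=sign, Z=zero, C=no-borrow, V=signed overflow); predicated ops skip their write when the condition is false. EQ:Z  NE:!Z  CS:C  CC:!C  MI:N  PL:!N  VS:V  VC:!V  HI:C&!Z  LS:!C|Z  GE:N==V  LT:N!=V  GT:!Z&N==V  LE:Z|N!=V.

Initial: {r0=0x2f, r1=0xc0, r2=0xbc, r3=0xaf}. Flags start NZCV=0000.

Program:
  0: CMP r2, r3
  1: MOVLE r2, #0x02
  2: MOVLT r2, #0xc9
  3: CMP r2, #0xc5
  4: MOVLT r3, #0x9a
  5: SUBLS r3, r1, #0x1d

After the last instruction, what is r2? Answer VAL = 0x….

0: ✓ CMP  NZCV=0010
1: · MOVLE
2: · MOVLT
3: ✓ CMP  NZCV=1000
4: ✓ MOVLT  r3←0x9a
5: ✓ SUBLS  r3←0xa3

VAL = 0xbc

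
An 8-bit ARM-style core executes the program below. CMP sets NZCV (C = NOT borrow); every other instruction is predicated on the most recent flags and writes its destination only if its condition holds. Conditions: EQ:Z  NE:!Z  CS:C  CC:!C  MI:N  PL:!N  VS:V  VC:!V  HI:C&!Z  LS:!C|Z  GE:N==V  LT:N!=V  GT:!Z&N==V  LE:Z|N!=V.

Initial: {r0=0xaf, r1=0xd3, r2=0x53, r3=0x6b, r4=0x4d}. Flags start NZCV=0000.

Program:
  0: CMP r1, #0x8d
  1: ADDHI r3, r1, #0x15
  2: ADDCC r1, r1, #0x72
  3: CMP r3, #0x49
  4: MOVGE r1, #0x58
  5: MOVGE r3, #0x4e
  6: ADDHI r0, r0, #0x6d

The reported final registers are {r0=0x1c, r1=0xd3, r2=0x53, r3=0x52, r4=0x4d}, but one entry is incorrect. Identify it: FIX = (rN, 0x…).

FIX = (r3, 0xe8)

0: ✓ CMP  NZCV=0010
1: ✓ ADDHI  r3←0xe8
2: · ADDCC
3: ✓ CMP  NZCV=1010
4: · MOVGE
5: · MOVGE
6: ✓ ADDHI  r0←0x1c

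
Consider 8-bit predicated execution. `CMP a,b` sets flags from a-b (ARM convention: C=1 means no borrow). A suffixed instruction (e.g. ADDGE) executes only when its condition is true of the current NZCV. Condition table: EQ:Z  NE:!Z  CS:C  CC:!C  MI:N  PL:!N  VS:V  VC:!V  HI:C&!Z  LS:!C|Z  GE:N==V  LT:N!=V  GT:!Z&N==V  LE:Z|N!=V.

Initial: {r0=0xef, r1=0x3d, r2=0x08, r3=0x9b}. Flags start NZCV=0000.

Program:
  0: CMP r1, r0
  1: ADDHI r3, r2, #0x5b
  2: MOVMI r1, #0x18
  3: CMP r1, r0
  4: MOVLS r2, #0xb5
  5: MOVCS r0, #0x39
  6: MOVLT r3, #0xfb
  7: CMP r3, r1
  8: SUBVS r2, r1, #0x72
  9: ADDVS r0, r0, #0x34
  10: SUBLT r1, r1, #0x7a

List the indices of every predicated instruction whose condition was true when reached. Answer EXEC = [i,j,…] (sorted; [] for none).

0: ✓ CMP  NZCV=0000
1: · ADDHI
2: · MOVMI
3: ✓ CMP  NZCV=0000
4: ✓ MOVLS  r2←0xb5
5: · MOVCS
6: · MOVLT
7: ✓ CMP  NZCV=0011
8: ✓ SUBVS  r2←0xcb
9: ✓ ADDVS  r0←0x23
10: ✓ SUBLT  r1←0xc3

EXEC = [4,8,9,10]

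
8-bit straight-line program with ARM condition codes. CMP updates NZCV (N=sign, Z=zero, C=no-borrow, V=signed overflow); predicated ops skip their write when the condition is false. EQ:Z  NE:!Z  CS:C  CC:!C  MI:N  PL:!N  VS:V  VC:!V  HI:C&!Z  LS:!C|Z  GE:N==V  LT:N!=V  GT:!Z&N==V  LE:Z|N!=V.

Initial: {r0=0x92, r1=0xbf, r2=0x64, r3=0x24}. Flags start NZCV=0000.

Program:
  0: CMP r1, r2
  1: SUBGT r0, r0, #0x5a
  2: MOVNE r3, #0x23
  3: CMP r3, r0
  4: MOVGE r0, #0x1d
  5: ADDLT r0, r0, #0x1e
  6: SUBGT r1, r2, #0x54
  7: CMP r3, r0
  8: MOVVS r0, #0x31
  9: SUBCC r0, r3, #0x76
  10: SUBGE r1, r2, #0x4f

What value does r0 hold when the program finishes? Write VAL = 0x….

VAL = 0x1d

0: ✓ CMP  NZCV=0011
1: · SUBGT
2: ✓ MOVNE  r3←0x23
3: ✓ CMP  NZCV=1001
4: ✓ MOVGE  r0←0x1d
5: · ADDLT
6: ✓ SUBGT  r1←0x10
7: ✓ CMP  NZCV=0010
8: · MOVVS
9: · SUBCC
10: ✓ SUBGE  r1←0x15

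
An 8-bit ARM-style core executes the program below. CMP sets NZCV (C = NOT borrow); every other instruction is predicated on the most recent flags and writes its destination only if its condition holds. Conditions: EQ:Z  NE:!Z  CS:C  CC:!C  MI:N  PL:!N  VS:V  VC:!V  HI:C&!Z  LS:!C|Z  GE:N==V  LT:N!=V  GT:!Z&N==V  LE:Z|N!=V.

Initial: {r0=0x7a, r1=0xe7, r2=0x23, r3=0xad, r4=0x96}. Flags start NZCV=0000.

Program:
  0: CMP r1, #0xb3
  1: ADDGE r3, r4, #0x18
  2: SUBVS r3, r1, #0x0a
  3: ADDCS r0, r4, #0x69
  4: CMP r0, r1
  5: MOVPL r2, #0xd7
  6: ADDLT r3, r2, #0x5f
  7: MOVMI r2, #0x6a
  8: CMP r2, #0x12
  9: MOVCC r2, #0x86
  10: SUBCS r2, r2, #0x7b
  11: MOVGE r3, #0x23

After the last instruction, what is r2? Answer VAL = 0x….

[0] flags=0010 → (cmp)
[1] flags=0010 GE?T → r3=0xae
[2] flags=0010 VS?F → skip
[3] flags=0010 CS?T → r0=0xff
[4] flags=0010 → (cmp)
[5] flags=0010 PL?T → r2=0xd7
[6] flags=0010 LT?F → skip
[7] flags=0010 MI?F → skip
[8] flags=1010 → (cmp)
[9] flags=1010 CC?F → skip
[10] flags=1010 CS?T → r2=0x5c
[11] flags=1010 GE?F → skip

VAL = 0x5c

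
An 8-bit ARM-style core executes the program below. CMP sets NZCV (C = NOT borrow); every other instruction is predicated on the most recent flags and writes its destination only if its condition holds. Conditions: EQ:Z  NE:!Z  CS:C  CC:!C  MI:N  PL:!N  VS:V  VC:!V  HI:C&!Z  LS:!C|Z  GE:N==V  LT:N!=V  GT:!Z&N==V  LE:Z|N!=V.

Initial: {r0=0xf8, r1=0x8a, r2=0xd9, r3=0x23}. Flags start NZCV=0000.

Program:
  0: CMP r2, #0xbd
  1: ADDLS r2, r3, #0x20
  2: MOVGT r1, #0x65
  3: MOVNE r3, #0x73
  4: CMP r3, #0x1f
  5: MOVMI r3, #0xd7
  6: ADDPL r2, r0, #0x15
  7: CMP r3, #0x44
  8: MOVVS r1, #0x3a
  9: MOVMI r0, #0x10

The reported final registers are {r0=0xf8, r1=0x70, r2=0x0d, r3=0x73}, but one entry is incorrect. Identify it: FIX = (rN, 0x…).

FIX = (r1, 0x65)

0: ✓ CMP  NZCV=0010
1: · ADDLS
2: ✓ MOVGT  r1←0x65
3: ✓ MOVNE  r3←0x73
4: ✓ CMP  NZCV=0010
5: · MOVMI
6: ✓ ADDPL  r2←0x0d
7: ✓ CMP  NZCV=0010
8: · MOVVS
9: · MOVMI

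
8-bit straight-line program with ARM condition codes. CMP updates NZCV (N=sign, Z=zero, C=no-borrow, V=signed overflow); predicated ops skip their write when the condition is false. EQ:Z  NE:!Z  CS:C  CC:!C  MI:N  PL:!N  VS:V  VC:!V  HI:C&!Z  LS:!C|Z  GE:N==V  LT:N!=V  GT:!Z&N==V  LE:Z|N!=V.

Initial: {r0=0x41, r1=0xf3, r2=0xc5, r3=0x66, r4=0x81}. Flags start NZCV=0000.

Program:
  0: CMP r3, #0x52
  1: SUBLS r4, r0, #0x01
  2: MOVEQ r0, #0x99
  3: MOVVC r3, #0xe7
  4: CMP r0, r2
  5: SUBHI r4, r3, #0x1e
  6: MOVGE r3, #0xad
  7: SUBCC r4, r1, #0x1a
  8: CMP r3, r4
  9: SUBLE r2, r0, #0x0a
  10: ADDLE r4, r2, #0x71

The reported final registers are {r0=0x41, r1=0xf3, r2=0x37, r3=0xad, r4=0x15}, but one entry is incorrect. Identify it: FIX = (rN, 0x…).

[0] flags=0010 → (cmp)
[1] flags=0010 LS?F → skip
[2] flags=0010 EQ?F → skip
[3] flags=0010 VC?T → r3=0xe7
[4] flags=0000 → (cmp)
[5] flags=0000 HI?F → skip
[6] flags=0000 GE?T → r3=0xad
[7] flags=0000 CC?T → r4=0xd9
[8] flags=1000 → (cmp)
[9] flags=1000 LE?T → r2=0x37
[10] flags=1000 LE?T → r4=0xa8

FIX = (r4, 0xa8)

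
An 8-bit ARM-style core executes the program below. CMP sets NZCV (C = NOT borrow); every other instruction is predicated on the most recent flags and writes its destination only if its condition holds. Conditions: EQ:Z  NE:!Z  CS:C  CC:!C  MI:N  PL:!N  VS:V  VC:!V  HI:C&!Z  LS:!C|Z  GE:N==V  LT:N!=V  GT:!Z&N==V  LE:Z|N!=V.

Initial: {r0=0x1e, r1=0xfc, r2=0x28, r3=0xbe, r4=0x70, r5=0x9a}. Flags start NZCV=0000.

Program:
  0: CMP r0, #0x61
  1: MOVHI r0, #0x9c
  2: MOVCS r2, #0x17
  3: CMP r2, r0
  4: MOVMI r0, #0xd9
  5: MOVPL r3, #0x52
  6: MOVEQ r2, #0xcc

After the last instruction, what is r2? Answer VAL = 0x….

VAL = 0x28

[0] flags=1000 → (cmp)
[1] flags=1000 HI?F → skip
[2] flags=1000 CS?F → skip
[3] flags=0010 → (cmp)
[4] flags=0010 MI?F → skip
[5] flags=0010 PL?T → r3=0x52
[6] flags=0010 EQ?F → skip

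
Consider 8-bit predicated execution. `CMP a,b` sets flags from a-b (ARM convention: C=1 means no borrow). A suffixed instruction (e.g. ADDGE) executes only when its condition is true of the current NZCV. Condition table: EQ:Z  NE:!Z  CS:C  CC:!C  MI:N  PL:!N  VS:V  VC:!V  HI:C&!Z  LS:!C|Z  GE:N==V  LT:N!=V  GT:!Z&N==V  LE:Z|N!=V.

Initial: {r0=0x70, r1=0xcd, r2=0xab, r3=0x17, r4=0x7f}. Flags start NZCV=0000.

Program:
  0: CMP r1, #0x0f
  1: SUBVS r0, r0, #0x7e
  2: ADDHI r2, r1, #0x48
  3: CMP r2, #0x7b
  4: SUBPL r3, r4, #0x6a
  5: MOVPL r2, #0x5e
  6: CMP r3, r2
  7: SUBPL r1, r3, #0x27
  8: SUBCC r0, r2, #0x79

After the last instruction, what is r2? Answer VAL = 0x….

VAL = 0x15

[0] flags=1010 → (cmp)
[1] flags=1010 VS?F → skip
[2] flags=1010 HI?T → r2=0x15
[3] flags=1000 → (cmp)
[4] flags=1000 PL?F → skip
[5] flags=1000 PL?F → skip
[6] flags=0010 → (cmp)
[7] flags=0010 PL?T → r1=0xf0
[8] flags=0010 CC?F → skip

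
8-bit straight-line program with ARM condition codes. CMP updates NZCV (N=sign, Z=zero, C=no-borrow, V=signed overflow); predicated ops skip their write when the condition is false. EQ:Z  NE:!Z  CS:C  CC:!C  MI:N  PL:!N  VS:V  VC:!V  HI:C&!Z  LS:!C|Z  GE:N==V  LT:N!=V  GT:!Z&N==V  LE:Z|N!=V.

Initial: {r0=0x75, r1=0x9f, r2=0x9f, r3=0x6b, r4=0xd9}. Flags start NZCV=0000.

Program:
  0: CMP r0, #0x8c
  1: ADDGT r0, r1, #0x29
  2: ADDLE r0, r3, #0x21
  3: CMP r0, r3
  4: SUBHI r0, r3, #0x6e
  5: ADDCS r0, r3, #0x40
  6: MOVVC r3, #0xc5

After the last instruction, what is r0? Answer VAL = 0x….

0: ✓ CMP  NZCV=1001
1: ✓ ADDGT  r0←0xc8
2: · ADDLE
3: ✓ CMP  NZCV=0011
4: ✓ SUBHI  r0←0xfd
5: ✓ ADDCS  r0←0xab
6: · MOVVC

VAL = 0xab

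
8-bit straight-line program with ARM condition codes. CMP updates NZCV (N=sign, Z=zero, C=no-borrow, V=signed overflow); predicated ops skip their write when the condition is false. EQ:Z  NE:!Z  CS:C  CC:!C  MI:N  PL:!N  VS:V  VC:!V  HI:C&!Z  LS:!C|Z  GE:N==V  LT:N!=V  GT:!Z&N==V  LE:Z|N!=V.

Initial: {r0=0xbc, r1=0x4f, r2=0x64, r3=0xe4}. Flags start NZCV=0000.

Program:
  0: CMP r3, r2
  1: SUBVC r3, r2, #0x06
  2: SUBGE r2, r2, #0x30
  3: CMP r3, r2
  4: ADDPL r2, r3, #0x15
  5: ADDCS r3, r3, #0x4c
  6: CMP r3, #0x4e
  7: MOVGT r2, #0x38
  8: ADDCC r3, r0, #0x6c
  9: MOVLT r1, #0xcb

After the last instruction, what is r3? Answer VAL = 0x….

0: ✓ CMP  NZCV=1010
1: ✓ SUBVC  r3←0x5e
2: · SUBGE
3: ✓ CMP  NZCV=1000
4: · ADDPL
5: · ADDCS
6: ✓ CMP  NZCV=0010
7: ✓ MOVGT  r2←0x38
8: · ADDCC
9: · MOVLT

VAL = 0x5e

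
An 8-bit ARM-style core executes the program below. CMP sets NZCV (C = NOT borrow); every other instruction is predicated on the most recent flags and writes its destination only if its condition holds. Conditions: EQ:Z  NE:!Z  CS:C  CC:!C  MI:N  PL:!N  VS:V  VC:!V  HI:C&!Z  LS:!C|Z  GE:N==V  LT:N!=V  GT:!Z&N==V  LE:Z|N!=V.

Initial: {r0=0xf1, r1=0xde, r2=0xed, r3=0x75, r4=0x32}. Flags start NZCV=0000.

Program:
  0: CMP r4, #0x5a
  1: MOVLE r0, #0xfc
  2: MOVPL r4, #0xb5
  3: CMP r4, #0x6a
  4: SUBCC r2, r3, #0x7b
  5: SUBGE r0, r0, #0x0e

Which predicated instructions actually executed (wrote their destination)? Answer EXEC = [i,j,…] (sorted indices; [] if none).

0: ✓ CMP  NZCV=1000
1: ✓ MOVLE  r0←0xfc
2: · MOVPL
3: ✓ CMP  NZCV=1000
4: ✓ SUBCC  r2←0xfa
5: · SUBGE

EXEC = [1,4]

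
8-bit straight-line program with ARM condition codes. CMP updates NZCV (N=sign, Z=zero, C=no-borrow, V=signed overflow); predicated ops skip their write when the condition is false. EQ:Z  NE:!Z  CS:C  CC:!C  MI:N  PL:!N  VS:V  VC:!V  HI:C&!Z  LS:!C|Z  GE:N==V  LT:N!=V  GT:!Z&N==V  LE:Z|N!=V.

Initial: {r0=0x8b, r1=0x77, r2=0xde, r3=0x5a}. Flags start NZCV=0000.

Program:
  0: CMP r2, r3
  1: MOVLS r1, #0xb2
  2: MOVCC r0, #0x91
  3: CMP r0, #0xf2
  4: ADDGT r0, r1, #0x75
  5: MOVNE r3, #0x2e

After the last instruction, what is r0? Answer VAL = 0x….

[0] flags=1010 → (cmp)
[1] flags=1010 LS?F → skip
[2] flags=1010 CC?F → skip
[3] flags=1000 → (cmp)
[4] flags=1000 GT?F → skip
[5] flags=1000 NE?T → r3=0x2e

VAL = 0x8b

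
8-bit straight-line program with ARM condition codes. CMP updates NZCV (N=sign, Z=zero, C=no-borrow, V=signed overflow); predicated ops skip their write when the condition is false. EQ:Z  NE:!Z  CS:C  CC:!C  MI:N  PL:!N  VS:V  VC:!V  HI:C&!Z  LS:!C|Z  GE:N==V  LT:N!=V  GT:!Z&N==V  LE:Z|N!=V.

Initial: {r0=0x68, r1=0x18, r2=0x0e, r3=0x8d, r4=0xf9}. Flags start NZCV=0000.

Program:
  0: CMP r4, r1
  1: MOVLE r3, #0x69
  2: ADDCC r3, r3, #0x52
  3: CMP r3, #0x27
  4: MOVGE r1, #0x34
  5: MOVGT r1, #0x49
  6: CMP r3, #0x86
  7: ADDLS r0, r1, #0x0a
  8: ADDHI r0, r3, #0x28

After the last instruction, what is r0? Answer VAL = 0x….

VAL = 0x53

0: ✓ CMP  NZCV=1010
1: ✓ MOVLE  r3←0x69
2: · ADDCC
3: ✓ CMP  NZCV=0010
4: ✓ MOVGE  r1←0x34
5: ✓ MOVGT  r1←0x49
6: ✓ CMP  NZCV=1001
7: ✓ ADDLS  r0←0x53
8: · ADDHI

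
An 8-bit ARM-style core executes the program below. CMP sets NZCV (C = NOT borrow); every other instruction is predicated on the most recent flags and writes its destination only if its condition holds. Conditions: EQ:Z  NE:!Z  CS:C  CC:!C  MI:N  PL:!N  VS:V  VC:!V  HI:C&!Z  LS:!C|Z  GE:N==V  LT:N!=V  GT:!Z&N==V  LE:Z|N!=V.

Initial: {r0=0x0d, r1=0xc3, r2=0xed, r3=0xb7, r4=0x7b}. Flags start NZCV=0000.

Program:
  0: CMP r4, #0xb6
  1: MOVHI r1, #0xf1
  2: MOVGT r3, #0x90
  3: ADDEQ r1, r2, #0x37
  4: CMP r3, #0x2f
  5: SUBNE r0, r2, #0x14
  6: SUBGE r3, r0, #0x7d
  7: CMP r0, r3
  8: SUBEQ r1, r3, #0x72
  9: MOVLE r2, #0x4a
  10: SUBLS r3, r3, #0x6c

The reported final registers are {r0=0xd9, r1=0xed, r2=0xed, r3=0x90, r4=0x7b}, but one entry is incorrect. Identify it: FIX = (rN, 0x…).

FIX = (r1, 0xc3)

0: ✓ CMP  NZCV=1001
1: · MOVHI
2: ✓ MOVGT  r3←0x90
3: · ADDEQ
4: ✓ CMP  NZCV=0011
5: ✓ SUBNE  r0←0xd9
6: · SUBGE
7: ✓ CMP  NZCV=0010
8: · SUBEQ
9: · MOVLE
10: · SUBLS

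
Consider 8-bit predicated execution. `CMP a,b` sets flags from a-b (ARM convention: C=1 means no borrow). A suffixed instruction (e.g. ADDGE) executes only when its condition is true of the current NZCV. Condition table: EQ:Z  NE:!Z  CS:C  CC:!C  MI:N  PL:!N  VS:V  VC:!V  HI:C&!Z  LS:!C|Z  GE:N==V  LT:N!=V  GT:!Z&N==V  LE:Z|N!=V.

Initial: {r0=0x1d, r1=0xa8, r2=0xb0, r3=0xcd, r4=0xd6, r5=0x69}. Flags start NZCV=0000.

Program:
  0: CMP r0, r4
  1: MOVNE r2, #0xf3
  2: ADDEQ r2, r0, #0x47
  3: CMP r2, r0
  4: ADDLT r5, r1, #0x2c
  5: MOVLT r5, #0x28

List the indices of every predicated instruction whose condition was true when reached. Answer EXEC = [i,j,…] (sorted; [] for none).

0: ✓ CMP  NZCV=0000
1: ✓ MOVNE  r2←0xf3
2: · ADDEQ
3: ✓ CMP  NZCV=1010
4: ✓ ADDLT  r5←0xd4
5: ✓ MOVLT  r5←0x28

EXEC = [1,4,5]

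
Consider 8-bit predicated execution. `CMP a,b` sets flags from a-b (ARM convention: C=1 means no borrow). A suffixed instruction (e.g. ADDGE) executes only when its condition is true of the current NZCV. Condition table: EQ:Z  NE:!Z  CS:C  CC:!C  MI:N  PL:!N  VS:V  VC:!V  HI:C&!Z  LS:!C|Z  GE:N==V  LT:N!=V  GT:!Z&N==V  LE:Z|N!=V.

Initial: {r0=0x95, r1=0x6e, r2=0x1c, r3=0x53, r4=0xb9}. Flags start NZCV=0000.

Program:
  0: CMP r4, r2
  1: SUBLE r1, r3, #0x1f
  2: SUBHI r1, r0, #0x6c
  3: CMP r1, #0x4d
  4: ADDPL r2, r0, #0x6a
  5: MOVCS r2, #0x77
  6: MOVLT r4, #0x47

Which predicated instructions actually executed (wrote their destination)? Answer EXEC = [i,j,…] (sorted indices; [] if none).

0: ✓ CMP  NZCV=1010
1: ✓ SUBLE  r1←0x34
2: ✓ SUBHI  r1←0x29
3: ✓ CMP  NZCV=1000
4: · ADDPL
5: · MOVCS
6: ✓ MOVLT  r4←0x47

EXEC = [1,2,6]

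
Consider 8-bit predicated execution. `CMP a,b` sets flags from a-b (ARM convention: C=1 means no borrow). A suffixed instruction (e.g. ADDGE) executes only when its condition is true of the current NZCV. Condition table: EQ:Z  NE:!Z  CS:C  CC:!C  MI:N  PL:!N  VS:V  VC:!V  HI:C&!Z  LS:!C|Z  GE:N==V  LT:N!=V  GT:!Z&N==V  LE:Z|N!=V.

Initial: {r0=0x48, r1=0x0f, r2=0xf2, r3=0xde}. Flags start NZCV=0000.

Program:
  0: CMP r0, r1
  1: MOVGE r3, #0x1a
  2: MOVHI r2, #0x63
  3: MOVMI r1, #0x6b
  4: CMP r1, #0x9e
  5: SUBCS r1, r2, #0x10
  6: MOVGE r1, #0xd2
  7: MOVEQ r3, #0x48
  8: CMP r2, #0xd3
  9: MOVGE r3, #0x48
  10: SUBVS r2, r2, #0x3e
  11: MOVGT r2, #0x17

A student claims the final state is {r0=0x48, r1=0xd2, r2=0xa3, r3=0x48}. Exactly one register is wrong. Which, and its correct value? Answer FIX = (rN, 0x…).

FIX = (r2, 0x17)

[0] flags=0010 → (cmp)
[1] flags=0010 GE?T → r3=0x1a
[2] flags=0010 HI?T → r2=0x63
[3] flags=0010 MI?F → skip
[4] flags=0000 → (cmp)
[5] flags=0000 CS?F → skip
[6] flags=0000 GE?T → r1=0xd2
[7] flags=0000 EQ?F → skip
[8] flags=1001 → (cmp)
[9] flags=1001 GE?T → r3=0x48
[10] flags=1001 VS?T → r2=0x25
[11] flags=1001 GT?T → r2=0x17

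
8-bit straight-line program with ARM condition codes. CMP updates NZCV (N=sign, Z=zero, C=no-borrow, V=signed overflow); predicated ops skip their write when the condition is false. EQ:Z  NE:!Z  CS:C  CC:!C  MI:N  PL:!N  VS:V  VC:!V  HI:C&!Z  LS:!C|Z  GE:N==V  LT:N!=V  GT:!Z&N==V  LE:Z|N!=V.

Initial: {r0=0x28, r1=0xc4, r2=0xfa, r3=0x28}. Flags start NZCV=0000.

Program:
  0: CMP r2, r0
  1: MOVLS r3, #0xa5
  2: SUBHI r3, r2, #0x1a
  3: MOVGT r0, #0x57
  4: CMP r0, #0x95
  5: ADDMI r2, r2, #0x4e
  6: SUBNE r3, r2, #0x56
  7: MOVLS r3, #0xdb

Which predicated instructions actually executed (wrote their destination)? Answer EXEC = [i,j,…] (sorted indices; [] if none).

EXEC = [2,5,6,7]

0: ✓ CMP  NZCV=1010
1: · MOVLS
2: ✓ SUBHI  r3←0xe0
3: · MOVGT
4: ✓ CMP  NZCV=1001
5: ✓ ADDMI  r2←0x48
6: ✓ SUBNE  r3←0xf2
7: ✓ MOVLS  r3←0xdb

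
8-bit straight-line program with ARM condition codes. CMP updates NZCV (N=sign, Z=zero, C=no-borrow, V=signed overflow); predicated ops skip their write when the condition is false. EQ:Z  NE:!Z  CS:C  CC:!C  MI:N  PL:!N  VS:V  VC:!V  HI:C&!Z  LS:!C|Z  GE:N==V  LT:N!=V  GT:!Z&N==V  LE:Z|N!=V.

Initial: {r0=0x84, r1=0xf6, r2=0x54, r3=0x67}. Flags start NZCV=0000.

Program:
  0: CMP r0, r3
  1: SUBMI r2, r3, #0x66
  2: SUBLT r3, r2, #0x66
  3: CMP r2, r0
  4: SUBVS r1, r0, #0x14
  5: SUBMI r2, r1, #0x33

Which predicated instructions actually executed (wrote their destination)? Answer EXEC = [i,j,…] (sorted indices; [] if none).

[0] flags=0011 → (cmp)
[1] flags=0011 MI?F → skip
[2] flags=0011 LT?T → r3=0xee
[3] flags=1001 → (cmp)
[4] flags=1001 VS?T → r1=0x70
[5] flags=1001 MI?T → r2=0x3d

EXEC = [2,4,5]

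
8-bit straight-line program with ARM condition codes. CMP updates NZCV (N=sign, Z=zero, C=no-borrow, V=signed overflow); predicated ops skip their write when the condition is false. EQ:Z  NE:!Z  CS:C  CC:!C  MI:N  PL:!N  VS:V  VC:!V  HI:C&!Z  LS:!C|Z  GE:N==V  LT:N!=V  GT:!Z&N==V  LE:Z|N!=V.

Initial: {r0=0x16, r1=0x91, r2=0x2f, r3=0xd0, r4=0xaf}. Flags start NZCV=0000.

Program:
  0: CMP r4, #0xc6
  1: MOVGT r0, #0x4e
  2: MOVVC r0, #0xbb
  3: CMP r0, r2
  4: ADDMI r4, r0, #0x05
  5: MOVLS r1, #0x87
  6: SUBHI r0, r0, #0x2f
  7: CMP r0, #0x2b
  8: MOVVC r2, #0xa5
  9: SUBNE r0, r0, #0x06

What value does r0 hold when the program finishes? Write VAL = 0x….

[0] flags=1000 → (cmp)
[1] flags=1000 GT?F → skip
[2] flags=1000 VC?T → r0=0xbb
[3] flags=1010 → (cmp)
[4] flags=1010 MI?T → r4=0xc0
[5] flags=1010 LS?F → skip
[6] flags=1010 HI?T → r0=0x8c
[7] flags=0011 → (cmp)
[8] flags=0011 VC?F → skip
[9] flags=0011 NE?T → r0=0x86

VAL = 0x86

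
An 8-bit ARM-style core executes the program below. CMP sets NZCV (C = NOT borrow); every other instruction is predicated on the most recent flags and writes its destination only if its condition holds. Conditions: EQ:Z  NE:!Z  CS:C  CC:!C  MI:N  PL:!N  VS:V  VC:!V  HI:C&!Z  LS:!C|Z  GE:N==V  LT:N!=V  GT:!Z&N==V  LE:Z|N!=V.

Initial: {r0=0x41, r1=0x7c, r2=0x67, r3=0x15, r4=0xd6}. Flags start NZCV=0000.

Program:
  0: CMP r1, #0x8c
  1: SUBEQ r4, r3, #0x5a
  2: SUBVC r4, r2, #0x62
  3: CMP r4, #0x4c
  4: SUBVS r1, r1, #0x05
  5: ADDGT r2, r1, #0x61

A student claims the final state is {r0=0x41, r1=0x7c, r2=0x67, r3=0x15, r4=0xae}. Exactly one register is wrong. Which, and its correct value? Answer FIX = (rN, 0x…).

FIX = (r4, 0xd6)

[0] flags=1001 → (cmp)
[1] flags=1001 EQ?F → skip
[2] flags=1001 VC?F → skip
[3] flags=1010 → (cmp)
[4] flags=1010 VS?F → skip
[5] flags=1010 GT?F → skip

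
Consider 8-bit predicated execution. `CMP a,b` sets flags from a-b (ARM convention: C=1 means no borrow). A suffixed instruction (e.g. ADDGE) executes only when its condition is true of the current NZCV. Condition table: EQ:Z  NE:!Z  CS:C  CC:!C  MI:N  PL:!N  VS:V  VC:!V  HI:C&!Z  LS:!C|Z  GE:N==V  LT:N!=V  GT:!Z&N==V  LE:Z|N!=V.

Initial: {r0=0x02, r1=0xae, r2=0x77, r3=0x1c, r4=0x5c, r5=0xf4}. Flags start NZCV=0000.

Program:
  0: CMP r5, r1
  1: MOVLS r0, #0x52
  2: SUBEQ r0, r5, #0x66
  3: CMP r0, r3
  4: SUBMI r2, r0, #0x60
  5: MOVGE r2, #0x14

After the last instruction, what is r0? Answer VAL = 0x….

VAL = 0x02

[0] flags=0010 → (cmp)
[1] flags=0010 LS?F → skip
[2] flags=0010 EQ?F → skip
[3] flags=1000 → (cmp)
[4] flags=1000 MI?T → r2=0xa2
[5] flags=1000 GE?F → skip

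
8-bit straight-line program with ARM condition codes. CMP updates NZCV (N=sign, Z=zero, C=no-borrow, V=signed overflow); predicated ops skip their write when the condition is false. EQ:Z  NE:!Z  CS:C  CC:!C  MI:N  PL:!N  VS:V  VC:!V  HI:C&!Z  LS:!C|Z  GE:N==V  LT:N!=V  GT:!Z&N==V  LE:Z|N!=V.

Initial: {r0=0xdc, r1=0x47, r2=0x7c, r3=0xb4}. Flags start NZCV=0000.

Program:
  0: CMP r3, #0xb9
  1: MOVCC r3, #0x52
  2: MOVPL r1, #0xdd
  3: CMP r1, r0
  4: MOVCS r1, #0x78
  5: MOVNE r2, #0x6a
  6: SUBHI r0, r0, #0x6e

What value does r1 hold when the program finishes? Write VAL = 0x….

[0] flags=1000 → (cmp)
[1] flags=1000 CC?T → r3=0x52
[2] flags=1000 PL?F → skip
[3] flags=0000 → (cmp)
[4] flags=0000 CS?F → skip
[5] flags=0000 NE?T → r2=0x6a
[6] flags=0000 HI?F → skip

VAL = 0x47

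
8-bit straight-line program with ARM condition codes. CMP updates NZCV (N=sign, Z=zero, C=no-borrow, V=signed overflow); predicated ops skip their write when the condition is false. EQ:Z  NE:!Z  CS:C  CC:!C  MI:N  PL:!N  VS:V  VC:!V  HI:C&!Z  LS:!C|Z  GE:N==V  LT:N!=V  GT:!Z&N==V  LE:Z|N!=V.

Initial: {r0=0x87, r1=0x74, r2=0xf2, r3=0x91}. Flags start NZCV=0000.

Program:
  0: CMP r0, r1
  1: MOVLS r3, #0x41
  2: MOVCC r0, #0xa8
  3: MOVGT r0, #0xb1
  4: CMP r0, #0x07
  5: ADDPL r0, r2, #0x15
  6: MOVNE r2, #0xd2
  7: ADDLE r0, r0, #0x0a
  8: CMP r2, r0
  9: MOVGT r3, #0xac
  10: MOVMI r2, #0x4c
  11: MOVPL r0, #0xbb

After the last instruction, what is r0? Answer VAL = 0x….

VAL = 0xbb

[0] flags=0011 → (cmp)
[1] flags=0011 LS?F → skip
[2] flags=0011 CC?F → skip
[3] flags=0011 GT?F → skip
[4] flags=1010 → (cmp)
[5] flags=1010 PL?F → skip
[6] flags=1010 NE?T → r2=0xd2
[7] flags=1010 LE?T → r0=0x91
[8] flags=0010 → (cmp)
[9] flags=0010 GT?T → r3=0xac
[10] flags=0010 MI?F → skip
[11] flags=0010 PL?T → r0=0xbb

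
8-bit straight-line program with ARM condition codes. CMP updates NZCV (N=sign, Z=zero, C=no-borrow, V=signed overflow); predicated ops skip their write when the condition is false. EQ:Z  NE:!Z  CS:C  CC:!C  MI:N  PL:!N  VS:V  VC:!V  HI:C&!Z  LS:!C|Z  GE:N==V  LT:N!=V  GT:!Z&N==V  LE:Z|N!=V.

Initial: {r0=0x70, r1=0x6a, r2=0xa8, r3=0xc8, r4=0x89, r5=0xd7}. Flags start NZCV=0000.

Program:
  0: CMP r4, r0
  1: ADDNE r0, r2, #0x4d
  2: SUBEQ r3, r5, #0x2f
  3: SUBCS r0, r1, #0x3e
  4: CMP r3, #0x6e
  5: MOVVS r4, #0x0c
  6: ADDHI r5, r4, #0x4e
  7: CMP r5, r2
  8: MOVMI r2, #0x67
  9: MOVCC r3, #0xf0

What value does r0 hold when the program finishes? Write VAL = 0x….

0: ✓ CMP  NZCV=0011
1: ✓ ADDNE  r0←0xf5
2: · SUBEQ
3: ✓ SUBCS  r0←0x2c
4: ✓ CMP  NZCV=0011
5: ✓ MOVVS  r4←0x0c
6: ✓ ADDHI  r5←0x5a
7: ✓ CMP  NZCV=1001
8: ✓ MOVMI  r2←0x67
9: ✓ MOVCC  r3←0xf0

VAL = 0x2c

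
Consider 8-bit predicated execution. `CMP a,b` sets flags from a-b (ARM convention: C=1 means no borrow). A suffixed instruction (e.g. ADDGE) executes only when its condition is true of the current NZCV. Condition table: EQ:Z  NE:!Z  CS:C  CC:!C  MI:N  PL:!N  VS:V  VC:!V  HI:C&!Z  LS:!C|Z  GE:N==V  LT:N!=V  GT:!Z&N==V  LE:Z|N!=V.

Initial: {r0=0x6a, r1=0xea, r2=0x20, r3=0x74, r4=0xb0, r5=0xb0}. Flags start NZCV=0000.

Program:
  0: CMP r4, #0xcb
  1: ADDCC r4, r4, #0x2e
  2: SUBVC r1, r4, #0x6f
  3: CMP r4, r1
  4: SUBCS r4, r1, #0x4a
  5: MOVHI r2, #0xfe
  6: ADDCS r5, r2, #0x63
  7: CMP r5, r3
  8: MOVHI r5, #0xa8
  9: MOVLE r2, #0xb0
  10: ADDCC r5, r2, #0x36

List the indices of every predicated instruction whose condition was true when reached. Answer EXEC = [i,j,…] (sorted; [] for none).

0: ✓ CMP  NZCV=1000
1: ✓ ADDCC  r4←0xde
2: ✓ SUBVC  r1←0x6f
3: ✓ CMP  NZCV=0011
4: ✓ SUBCS  r4←0x25
5: ✓ MOVHI  r2←0xfe
6: ✓ ADDCS  r5←0x61
7: ✓ CMP  NZCV=1000
8: · MOVHI
9: ✓ MOVLE  r2←0xb0
10: ✓ ADDCC  r5←0xe6

EXEC = [1,2,4,5,6,9,10]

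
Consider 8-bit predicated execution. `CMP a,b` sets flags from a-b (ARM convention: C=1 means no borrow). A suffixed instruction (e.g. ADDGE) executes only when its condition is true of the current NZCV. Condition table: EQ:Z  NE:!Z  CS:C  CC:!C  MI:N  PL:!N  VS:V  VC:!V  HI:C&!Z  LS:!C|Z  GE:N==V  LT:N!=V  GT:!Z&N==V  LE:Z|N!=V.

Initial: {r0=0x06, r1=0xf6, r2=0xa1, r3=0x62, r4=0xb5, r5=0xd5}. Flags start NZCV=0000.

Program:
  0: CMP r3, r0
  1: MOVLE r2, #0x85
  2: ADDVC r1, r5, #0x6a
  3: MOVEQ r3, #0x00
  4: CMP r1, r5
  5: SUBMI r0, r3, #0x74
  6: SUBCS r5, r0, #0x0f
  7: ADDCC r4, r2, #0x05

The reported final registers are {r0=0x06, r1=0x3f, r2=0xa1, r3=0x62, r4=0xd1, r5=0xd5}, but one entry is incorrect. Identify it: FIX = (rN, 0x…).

FIX = (r4, 0xa6)

[0] flags=0010 → (cmp)
[1] flags=0010 LE?F → skip
[2] flags=0010 VC?T → r1=0x3f
[3] flags=0010 EQ?F → skip
[4] flags=0000 → (cmp)
[5] flags=0000 MI?F → skip
[6] flags=0000 CS?F → skip
[7] flags=0000 CC?T → r4=0xa6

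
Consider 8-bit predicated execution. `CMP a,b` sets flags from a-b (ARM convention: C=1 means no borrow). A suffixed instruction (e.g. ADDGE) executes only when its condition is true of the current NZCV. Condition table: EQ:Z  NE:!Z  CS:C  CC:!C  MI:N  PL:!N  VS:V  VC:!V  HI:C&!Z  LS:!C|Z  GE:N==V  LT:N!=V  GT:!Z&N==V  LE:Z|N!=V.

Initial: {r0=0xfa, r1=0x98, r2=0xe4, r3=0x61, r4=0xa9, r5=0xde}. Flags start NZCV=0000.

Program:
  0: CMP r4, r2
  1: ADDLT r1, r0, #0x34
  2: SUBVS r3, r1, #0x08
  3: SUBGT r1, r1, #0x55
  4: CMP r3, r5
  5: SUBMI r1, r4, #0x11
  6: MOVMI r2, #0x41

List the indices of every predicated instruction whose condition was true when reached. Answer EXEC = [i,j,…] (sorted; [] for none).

[0] flags=1000 → (cmp)
[1] flags=1000 LT?T → r1=0x2e
[2] flags=1000 VS?F → skip
[3] flags=1000 GT?F → skip
[4] flags=1001 → (cmp)
[5] flags=1001 MI?T → r1=0x98
[6] flags=1001 MI?T → r2=0x41

EXEC = [1,5,6]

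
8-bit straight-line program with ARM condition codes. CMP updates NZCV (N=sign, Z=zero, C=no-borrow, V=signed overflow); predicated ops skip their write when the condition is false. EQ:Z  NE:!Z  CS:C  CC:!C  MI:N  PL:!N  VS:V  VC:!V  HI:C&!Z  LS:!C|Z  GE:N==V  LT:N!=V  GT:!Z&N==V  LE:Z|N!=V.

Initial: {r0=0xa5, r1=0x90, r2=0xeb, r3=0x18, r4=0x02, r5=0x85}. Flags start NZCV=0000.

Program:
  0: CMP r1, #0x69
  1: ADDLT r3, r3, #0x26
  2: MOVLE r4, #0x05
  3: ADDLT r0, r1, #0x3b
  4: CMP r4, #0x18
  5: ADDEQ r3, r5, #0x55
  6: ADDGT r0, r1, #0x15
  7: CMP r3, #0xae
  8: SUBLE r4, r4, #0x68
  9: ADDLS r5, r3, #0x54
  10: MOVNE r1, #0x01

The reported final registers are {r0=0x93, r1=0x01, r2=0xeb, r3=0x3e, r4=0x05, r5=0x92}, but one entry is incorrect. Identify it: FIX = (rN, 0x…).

FIX = (r0, 0xcb)

0: ✓ CMP  NZCV=0011
1: ✓ ADDLT  r3←0x3e
2: ✓ MOVLE  r4←0x05
3: ✓ ADDLT  r0←0xcb
4: ✓ CMP  NZCV=1000
5: · ADDEQ
6: · ADDGT
7: ✓ CMP  NZCV=1001
8: · SUBLE
9: ✓ ADDLS  r5←0x92
10: ✓ MOVNE  r1←0x01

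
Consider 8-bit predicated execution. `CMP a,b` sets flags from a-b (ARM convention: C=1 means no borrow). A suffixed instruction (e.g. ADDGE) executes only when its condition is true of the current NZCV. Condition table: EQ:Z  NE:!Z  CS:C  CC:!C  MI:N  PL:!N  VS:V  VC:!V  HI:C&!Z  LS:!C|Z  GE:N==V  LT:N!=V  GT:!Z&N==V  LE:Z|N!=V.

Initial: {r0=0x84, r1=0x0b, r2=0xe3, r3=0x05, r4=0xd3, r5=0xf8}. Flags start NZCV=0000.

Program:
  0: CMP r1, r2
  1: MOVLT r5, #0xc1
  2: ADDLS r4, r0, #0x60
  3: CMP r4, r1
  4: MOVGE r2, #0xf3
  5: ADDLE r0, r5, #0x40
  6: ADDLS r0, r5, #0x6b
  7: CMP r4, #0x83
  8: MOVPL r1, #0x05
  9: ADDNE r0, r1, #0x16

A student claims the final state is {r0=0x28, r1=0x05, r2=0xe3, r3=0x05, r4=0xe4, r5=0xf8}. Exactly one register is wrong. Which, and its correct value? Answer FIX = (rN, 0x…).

0: ✓ CMP  NZCV=0000
1: · MOVLT
2: ✓ ADDLS  r4←0xe4
3: ✓ CMP  NZCV=1010
4: · MOVGE
5: ✓ ADDLE  r0←0x38
6: · ADDLS
7: ✓ CMP  NZCV=0010
8: ✓ MOVPL  r1←0x05
9: ✓ ADDNE  r0←0x1b

FIX = (r0, 0x1b)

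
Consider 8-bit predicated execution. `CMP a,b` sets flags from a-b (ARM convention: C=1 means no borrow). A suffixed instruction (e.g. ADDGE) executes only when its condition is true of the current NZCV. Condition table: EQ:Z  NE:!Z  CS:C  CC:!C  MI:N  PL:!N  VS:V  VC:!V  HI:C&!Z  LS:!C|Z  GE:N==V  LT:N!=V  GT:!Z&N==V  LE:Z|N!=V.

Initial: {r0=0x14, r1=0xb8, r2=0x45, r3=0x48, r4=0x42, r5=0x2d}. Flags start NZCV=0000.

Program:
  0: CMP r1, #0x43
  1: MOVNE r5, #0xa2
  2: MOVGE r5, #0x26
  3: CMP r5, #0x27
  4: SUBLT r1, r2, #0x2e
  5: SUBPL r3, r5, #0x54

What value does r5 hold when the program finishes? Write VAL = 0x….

[0] flags=0011 → (cmp)
[1] flags=0011 NE?T → r5=0xa2
[2] flags=0011 GE?F → skip
[3] flags=0011 → (cmp)
[4] flags=0011 LT?T → r1=0x17
[5] flags=0011 PL?T → r3=0x4e

VAL = 0xa2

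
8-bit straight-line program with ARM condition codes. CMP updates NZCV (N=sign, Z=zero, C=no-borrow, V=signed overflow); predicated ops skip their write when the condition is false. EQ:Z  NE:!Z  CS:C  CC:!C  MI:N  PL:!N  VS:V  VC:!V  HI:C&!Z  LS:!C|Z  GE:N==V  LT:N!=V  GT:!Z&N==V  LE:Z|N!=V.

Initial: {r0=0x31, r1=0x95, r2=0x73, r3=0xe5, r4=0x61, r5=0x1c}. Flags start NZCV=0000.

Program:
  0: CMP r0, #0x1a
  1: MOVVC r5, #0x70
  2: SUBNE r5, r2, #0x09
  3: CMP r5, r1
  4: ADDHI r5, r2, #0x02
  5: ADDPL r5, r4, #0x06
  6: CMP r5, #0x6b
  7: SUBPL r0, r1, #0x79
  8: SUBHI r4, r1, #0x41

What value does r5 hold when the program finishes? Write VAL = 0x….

0: ✓ CMP  NZCV=0010
1: ✓ MOVVC  r5←0x70
2: ✓ SUBNE  r5←0x6a
3: ✓ CMP  NZCV=1001
4: · ADDHI
5: · ADDPL
6: ✓ CMP  NZCV=1000
7: · SUBPL
8: · SUBHI

VAL = 0x6a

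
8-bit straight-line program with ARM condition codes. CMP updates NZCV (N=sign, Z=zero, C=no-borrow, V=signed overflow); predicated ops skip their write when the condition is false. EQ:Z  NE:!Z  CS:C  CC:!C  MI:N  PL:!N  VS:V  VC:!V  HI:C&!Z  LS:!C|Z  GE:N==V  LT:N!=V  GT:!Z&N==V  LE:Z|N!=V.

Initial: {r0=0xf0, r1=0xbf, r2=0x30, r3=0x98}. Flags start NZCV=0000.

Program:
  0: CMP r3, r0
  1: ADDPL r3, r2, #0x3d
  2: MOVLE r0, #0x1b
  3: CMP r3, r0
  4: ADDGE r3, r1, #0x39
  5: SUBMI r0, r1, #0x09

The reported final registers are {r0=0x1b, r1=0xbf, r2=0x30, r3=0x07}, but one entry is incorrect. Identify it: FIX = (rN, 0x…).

FIX = (r3, 0x98)

[0] flags=1000 → (cmp)
[1] flags=1000 PL?F → skip
[2] flags=1000 LE?T → r0=0x1b
[3] flags=0011 → (cmp)
[4] flags=0011 GE?F → skip
[5] flags=0011 MI?F → skip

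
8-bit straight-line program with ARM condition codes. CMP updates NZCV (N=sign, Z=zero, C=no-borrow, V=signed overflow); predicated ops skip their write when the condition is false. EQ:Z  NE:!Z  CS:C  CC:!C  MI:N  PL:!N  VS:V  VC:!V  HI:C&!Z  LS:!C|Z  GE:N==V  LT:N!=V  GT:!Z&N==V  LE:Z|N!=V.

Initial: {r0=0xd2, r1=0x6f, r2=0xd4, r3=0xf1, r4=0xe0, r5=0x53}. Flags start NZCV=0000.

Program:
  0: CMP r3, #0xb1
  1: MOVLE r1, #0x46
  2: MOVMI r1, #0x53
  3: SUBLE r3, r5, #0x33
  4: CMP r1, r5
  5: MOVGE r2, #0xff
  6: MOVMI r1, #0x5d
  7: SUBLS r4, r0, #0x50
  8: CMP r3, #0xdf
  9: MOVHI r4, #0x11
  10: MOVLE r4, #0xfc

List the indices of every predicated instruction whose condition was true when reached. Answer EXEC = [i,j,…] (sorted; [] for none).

[0] flags=0010 → (cmp)
[1] flags=0010 LE?F → skip
[2] flags=0010 MI?F → skip
[3] flags=0010 LE?F → skip
[4] flags=0010 → (cmp)
[5] flags=0010 GE?T → r2=0xff
[6] flags=0010 MI?F → skip
[7] flags=0010 LS?F → skip
[8] flags=0010 → (cmp)
[9] flags=0010 HI?T → r4=0x11
[10] flags=0010 LE?F → skip

EXEC = [5,9]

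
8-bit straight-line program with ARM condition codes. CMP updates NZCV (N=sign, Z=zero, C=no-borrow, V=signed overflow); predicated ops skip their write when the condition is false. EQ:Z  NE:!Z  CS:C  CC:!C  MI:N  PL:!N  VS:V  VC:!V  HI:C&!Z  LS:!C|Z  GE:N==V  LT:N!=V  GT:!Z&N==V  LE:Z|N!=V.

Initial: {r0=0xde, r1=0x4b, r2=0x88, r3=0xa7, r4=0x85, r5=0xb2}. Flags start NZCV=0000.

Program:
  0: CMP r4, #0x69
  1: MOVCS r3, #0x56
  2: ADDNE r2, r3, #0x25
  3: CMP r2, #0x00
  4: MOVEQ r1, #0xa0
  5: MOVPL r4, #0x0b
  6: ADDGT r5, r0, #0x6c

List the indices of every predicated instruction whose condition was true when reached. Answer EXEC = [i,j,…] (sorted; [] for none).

EXEC = [1,2,5,6]

[0] flags=0011 → (cmp)
[1] flags=0011 CS?T → r3=0x56
[2] flags=0011 NE?T → r2=0x7b
[3] flags=0010 → (cmp)
[4] flags=0010 EQ?F → skip
[5] flags=0010 PL?T → r4=0x0b
[6] flags=0010 GT?T → r5=0x4a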